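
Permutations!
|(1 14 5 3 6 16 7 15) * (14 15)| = 6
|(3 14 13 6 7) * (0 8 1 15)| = 20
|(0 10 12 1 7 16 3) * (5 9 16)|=|(0 10 12 1 7 5 9 16 3)|=9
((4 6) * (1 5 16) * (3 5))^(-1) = (1 16 5 3)(4 6) = [0, 16, 2, 1, 6, 3, 4, 7, 8, 9, 10, 11, 12, 13, 14, 15, 5]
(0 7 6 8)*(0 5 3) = (0 7 6 8 5 3) = [7, 1, 2, 0, 4, 3, 8, 6, 5]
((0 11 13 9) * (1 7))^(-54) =[13, 1, 2, 3, 4, 5, 6, 7, 8, 11, 10, 9, 12, 0] =(0 13)(9 11)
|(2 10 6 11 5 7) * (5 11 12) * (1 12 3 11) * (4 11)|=|(1 12 5 7 2 10 6 3 4 11)|=10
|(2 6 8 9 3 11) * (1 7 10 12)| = |(1 7 10 12)(2 6 8 9 3 11)| = 12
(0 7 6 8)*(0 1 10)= (0 7 6 8 1 10)= [7, 10, 2, 3, 4, 5, 8, 6, 1, 9, 0]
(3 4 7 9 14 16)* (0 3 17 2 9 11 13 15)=(0 3 4 7 11 13 15)(2 9 14 16 17)=[3, 1, 9, 4, 7, 5, 6, 11, 8, 14, 10, 13, 12, 15, 16, 0, 17, 2]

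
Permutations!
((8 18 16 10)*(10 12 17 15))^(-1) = (8 10 15 17 12 16 18) = [0, 1, 2, 3, 4, 5, 6, 7, 10, 9, 15, 11, 16, 13, 14, 17, 18, 12, 8]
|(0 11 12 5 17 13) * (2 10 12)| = |(0 11 2 10 12 5 17 13)| = 8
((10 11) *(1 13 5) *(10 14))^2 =[0, 5, 2, 3, 4, 13, 6, 7, 8, 9, 14, 10, 12, 1, 11] =(1 5 13)(10 14 11)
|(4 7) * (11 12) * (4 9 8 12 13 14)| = |(4 7 9 8 12 11 13 14)| = 8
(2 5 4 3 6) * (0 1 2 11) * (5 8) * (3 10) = (0 1 2 8 5 4 10 3 6 11) = [1, 2, 8, 6, 10, 4, 11, 7, 5, 9, 3, 0]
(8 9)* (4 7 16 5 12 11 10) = [0, 1, 2, 3, 7, 12, 6, 16, 9, 8, 4, 10, 11, 13, 14, 15, 5] = (4 7 16 5 12 11 10)(8 9)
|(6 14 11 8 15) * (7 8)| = 6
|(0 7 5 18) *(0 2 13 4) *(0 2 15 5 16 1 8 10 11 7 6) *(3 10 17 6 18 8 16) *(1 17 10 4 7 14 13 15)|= |(0 18 1 16 17 6)(2 15 5 8 10 11 14 13 7 3 4)|= 66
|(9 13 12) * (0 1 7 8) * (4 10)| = 12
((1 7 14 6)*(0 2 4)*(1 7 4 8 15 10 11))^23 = (0 4 1 11 10 15 8 2)(6 14 7) = [4, 11, 0, 3, 1, 5, 14, 6, 2, 9, 15, 10, 12, 13, 7, 8]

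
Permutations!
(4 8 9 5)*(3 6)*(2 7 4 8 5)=(2 7 4 5 8 9)(3 6)=[0, 1, 7, 6, 5, 8, 3, 4, 9, 2]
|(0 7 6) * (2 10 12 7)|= 6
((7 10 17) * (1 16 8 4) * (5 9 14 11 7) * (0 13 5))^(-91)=(0 17 10 7 11 14 9 5 13)(1 16 8 4)=[17, 16, 2, 3, 1, 13, 6, 11, 4, 5, 7, 14, 12, 0, 9, 15, 8, 10]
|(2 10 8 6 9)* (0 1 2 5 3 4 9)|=|(0 1 2 10 8 6)(3 4 9 5)|=12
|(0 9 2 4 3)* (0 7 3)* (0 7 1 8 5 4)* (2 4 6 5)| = |(0 9 4 7 3 1 8 2)(5 6)| = 8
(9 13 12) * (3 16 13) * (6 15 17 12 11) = (3 16 13 11 6 15 17 12 9) = [0, 1, 2, 16, 4, 5, 15, 7, 8, 3, 10, 6, 9, 11, 14, 17, 13, 12]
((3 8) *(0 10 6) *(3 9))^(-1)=(0 6 10)(3 9 8)=[6, 1, 2, 9, 4, 5, 10, 7, 3, 8, 0]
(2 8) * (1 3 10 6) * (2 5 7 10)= (1 3 2 8 5 7 10 6)= [0, 3, 8, 2, 4, 7, 1, 10, 5, 9, 6]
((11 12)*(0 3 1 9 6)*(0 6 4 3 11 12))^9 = [11, 9, 2, 1, 3, 5, 6, 7, 8, 4, 10, 0, 12] = (12)(0 11)(1 9 4 3)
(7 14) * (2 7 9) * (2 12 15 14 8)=(2 7 8)(9 12 15 14)=[0, 1, 7, 3, 4, 5, 6, 8, 2, 12, 10, 11, 15, 13, 9, 14]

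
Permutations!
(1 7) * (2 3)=(1 7)(2 3)=[0, 7, 3, 2, 4, 5, 6, 1]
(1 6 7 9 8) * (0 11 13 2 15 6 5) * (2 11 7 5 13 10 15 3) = (0 7 9 8 1 13 11 10 15 6 5)(2 3) = [7, 13, 3, 2, 4, 0, 5, 9, 1, 8, 15, 10, 12, 11, 14, 6]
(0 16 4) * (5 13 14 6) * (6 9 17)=(0 16 4)(5 13 14 9 17 6)=[16, 1, 2, 3, 0, 13, 5, 7, 8, 17, 10, 11, 12, 14, 9, 15, 4, 6]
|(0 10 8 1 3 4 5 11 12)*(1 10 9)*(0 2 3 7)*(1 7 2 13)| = |(0 9 7)(1 2 3 4 5 11 12 13)(8 10)| = 24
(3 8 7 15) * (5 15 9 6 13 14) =(3 8 7 9 6 13 14 5 15) =[0, 1, 2, 8, 4, 15, 13, 9, 7, 6, 10, 11, 12, 14, 5, 3]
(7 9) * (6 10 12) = (6 10 12)(7 9) = [0, 1, 2, 3, 4, 5, 10, 9, 8, 7, 12, 11, 6]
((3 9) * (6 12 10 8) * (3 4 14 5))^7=[0, 1, 2, 4, 5, 9, 8, 7, 10, 14, 12, 11, 6, 13, 3]=(3 4 5 9 14)(6 8 10 12)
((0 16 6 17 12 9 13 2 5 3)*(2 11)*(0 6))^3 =[16, 1, 6, 12, 4, 17, 9, 7, 8, 2, 10, 3, 11, 5, 14, 15, 0, 13] =(0 16)(2 6 9)(3 12 11)(5 17 13)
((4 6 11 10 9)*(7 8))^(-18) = (4 11 9 6 10) = [0, 1, 2, 3, 11, 5, 10, 7, 8, 6, 4, 9]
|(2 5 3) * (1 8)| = 6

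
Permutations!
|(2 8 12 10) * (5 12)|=|(2 8 5 12 10)|=5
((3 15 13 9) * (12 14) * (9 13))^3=[0, 1, 2, 3, 4, 5, 6, 7, 8, 9, 10, 11, 14, 13, 12, 15]=(15)(12 14)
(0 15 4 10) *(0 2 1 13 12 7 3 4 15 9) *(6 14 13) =(15)(0 9)(1 6 14 13 12 7 3 4 10 2) =[9, 6, 1, 4, 10, 5, 14, 3, 8, 0, 2, 11, 7, 12, 13, 15]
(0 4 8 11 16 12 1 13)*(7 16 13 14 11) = (0 4 8 7 16 12 1 14 11 13) = [4, 14, 2, 3, 8, 5, 6, 16, 7, 9, 10, 13, 1, 0, 11, 15, 12]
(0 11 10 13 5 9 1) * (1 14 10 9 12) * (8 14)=(0 11 9 8 14 10 13 5 12 1)=[11, 0, 2, 3, 4, 12, 6, 7, 14, 8, 13, 9, 1, 5, 10]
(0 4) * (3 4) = (0 3 4) = [3, 1, 2, 4, 0]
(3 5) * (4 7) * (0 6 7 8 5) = (0 6 7 4 8 5 3) = [6, 1, 2, 0, 8, 3, 7, 4, 5]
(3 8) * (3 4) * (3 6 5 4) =(3 8)(4 6 5) =[0, 1, 2, 8, 6, 4, 5, 7, 3]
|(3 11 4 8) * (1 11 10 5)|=|(1 11 4 8 3 10 5)|=7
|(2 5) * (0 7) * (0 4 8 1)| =|(0 7 4 8 1)(2 5)| =10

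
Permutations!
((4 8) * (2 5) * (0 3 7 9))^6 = (0 7)(3 9) = [7, 1, 2, 9, 4, 5, 6, 0, 8, 3]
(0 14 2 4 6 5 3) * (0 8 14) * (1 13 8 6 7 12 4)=(1 13 8 14 2)(3 6 5)(4 7 12)=[0, 13, 1, 6, 7, 3, 5, 12, 14, 9, 10, 11, 4, 8, 2]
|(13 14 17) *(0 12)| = |(0 12)(13 14 17)| = 6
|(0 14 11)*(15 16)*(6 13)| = |(0 14 11)(6 13)(15 16)| = 6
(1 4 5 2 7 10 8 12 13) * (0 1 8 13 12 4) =(0 1)(2 7 10 13 8 4 5) =[1, 0, 7, 3, 5, 2, 6, 10, 4, 9, 13, 11, 12, 8]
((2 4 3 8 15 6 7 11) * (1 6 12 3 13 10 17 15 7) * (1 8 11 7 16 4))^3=(1 16 10 12 2 8 13 15 11 6 4 17 3)=[0, 16, 8, 1, 17, 5, 4, 7, 13, 9, 12, 6, 2, 15, 14, 11, 10, 3]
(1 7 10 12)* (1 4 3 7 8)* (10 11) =[0, 8, 2, 7, 3, 5, 6, 11, 1, 9, 12, 10, 4] =(1 8)(3 7 11 10 12 4)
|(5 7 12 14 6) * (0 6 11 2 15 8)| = 10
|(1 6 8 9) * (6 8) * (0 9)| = 4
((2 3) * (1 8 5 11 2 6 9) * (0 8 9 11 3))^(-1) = (0 2 11 6 3 5 8)(1 9) = [2, 9, 11, 5, 4, 8, 3, 7, 0, 1, 10, 6]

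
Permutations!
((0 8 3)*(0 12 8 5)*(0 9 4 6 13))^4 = [6, 1, 2, 12, 5, 13, 9, 7, 3, 0, 10, 11, 8, 4] = (0 6 9)(3 12 8)(4 5 13)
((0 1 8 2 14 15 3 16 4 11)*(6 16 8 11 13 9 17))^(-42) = [0, 1, 3, 14, 4, 5, 6, 7, 15, 9, 10, 11, 12, 13, 8, 2, 16, 17] = (17)(2 3 14 8 15)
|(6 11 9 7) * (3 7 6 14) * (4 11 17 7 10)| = |(3 10 4 11 9 6 17 7 14)| = 9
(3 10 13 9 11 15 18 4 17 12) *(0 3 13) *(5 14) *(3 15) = (0 15 18 4 17 12 13 9 11 3 10)(5 14) = [15, 1, 2, 10, 17, 14, 6, 7, 8, 11, 0, 3, 13, 9, 5, 18, 16, 12, 4]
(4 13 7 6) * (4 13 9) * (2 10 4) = [0, 1, 10, 3, 9, 5, 13, 6, 8, 2, 4, 11, 12, 7] = (2 10 4 9)(6 13 7)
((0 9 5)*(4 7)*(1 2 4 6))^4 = [9, 6, 1, 3, 2, 0, 7, 4, 8, 5] = (0 9 5)(1 6 7 4 2)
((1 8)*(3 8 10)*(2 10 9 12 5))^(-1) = [0, 8, 5, 10, 4, 12, 6, 7, 3, 1, 2, 11, 9] = (1 8 3 10 2 5 12 9)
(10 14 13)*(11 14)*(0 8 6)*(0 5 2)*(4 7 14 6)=(0 8 4 7 14 13 10 11 6 5 2)=[8, 1, 0, 3, 7, 2, 5, 14, 4, 9, 11, 6, 12, 10, 13]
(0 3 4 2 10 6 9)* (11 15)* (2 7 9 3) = (0 2 10 6 3 4 7 9)(11 15) = [2, 1, 10, 4, 7, 5, 3, 9, 8, 0, 6, 15, 12, 13, 14, 11]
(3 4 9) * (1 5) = [0, 5, 2, 4, 9, 1, 6, 7, 8, 3] = (1 5)(3 4 9)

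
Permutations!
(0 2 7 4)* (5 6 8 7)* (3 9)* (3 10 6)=[2, 1, 5, 9, 0, 3, 8, 4, 7, 10, 6]=(0 2 5 3 9 10 6 8 7 4)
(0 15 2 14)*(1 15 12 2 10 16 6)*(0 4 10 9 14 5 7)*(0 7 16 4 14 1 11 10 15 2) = (0 12)(1 2 5 16 6 11 10 4 15 9) = [12, 2, 5, 3, 15, 16, 11, 7, 8, 1, 4, 10, 0, 13, 14, 9, 6]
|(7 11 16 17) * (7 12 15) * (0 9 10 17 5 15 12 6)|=5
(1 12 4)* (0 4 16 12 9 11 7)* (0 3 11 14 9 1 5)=(0 4 5)(3 11 7)(9 14)(12 16)=[4, 1, 2, 11, 5, 0, 6, 3, 8, 14, 10, 7, 16, 13, 9, 15, 12]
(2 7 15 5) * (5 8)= [0, 1, 7, 3, 4, 2, 6, 15, 5, 9, 10, 11, 12, 13, 14, 8]= (2 7 15 8 5)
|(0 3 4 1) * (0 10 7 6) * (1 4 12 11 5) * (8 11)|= |(0 3 12 8 11 5 1 10 7 6)|= 10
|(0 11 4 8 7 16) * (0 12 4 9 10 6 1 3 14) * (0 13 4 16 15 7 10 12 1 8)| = 30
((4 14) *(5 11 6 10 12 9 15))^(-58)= [0, 1, 2, 3, 4, 9, 5, 7, 8, 10, 11, 15, 6, 13, 14, 12]= (5 9 10 11 15 12 6)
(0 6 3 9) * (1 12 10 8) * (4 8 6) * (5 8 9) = (0 4 9)(1 12 10 6 3 5 8) = [4, 12, 2, 5, 9, 8, 3, 7, 1, 0, 6, 11, 10]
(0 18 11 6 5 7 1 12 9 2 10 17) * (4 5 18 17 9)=[17, 12, 10, 3, 5, 7, 18, 1, 8, 2, 9, 6, 4, 13, 14, 15, 16, 0, 11]=(0 17)(1 12 4 5 7)(2 10 9)(6 18 11)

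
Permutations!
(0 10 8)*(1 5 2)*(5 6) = (0 10 8)(1 6 5 2) = [10, 6, 1, 3, 4, 2, 5, 7, 0, 9, 8]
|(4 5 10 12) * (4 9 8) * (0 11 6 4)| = |(0 11 6 4 5 10 12 9 8)| = 9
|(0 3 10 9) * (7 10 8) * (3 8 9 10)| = 5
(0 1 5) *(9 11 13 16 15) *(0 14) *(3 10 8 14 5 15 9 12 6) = [1, 15, 2, 10, 4, 5, 3, 7, 14, 11, 8, 13, 6, 16, 0, 12, 9] = (0 1 15 12 6 3 10 8 14)(9 11 13 16)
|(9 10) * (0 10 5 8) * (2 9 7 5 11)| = 15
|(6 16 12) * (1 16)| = |(1 16 12 6)| = 4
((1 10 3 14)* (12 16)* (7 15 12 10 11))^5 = (1 16 11 10 7 3 15 14 12) = [0, 16, 2, 15, 4, 5, 6, 3, 8, 9, 7, 10, 1, 13, 12, 14, 11]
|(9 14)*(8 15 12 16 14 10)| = |(8 15 12 16 14 9 10)| = 7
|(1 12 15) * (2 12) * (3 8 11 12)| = |(1 2 3 8 11 12 15)| = 7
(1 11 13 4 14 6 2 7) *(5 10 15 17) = (1 11 13 4 14 6 2 7)(5 10 15 17) = [0, 11, 7, 3, 14, 10, 2, 1, 8, 9, 15, 13, 12, 4, 6, 17, 16, 5]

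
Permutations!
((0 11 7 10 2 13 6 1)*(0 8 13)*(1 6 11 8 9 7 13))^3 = [9, 10, 1, 3, 4, 5, 6, 0, 7, 2, 8, 13, 12, 11] = (0 9 2 1 10 8 7)(11 13)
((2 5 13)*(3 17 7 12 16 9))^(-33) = (3 12)(7 9)(16 17) = [0, 1, 2, 12, 4, 5, 6, 9, 8, 7, 10, 11, 3, 13, 14, 15, 17, 16]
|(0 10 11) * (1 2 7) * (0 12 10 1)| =|(0 1 2 7)(10 11 12)| =12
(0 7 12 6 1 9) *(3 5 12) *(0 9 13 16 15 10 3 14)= [7, 13, 2, 5, 4, 12, 1, 14, 8, 9, 3, 11, 6, 16, 0, 10, 15]= (0 7 14)(1 13 16 15 10 3 5 12 6)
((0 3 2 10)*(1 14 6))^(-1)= [10, 6, 3, 0, 4, 5, 14, 7, 8, 9, 2, 11, 12, 13, 1]= (0 10 2 3)(1 6 14)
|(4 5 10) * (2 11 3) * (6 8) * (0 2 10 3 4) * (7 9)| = 14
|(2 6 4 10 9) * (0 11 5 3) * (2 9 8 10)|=12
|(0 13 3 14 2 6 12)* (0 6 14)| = |(0 13 3)(2 14)(6 12)| = 6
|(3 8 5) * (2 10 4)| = |(2 10 4)(3 8 5)| = 3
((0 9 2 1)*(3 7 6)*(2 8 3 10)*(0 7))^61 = (0 9 8 3)(1 7 6 10 2) = [9, 7, 1, 0, 4, 5, 10, 6, 3, 8, 2]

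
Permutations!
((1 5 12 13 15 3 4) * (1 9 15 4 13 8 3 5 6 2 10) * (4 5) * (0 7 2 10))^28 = (0 7 2)(1 6 10)(3 12 13 8 5)(4 9 15) = [7, 6, 0, 12, 9, 3, 10, 2, 5, 15, 1, 11, 13, 8, 14, 4]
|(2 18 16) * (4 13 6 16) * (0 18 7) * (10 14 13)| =|(0 18 4 10 14 13 6 16 2 7)| =10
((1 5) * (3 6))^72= (6)= [0, 1, 2, 3, 4, 5, 6]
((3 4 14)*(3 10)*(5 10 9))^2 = (3 14 5)(4 9 10) = [0, 1, 2, 14, 9, 3, 6, 7, 8, 10, 4, 11, 12, 13, 5]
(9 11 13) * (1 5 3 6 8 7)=[0, 5, 2, 6, 4, 3, 8, 1, 7, 11, 10, 13, 12, 9]=(1 5 3 6 8 7)(9 11 13)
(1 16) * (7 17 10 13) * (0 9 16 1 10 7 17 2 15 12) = (0 9 16 10 13 17 7 2 15 12) = [9, 1, 15, 3, 4, 5, 6, 2, 8, 16, 13, 11, 0, 17, 14, 12, 10, 7]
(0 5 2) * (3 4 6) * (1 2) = [5, 2, 0, 4, 6, 1, 3] = (0 5 1 2)(3 4 6)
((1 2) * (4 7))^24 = (7) = [0, 1, 2, 3, 4, 5, 6, 7]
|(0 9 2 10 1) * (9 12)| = 6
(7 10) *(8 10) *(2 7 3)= (2 7 8 10 3)= [0, 1, 7, 2, 4, 5, 6, 8, 10, 9, 3]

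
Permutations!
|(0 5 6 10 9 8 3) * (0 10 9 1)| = 8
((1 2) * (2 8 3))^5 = (1 8 3 2) = [0, 8, 1, 2, 4, 5, 6, 7, 3]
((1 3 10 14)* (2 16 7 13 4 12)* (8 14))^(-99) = (1 3 10 8 14)(2 13)(4 16)(7 12) = [0, 3, 13, 10, 16, 5, 6, 12, 14, 9, 8, 11, 7, 2, 1, 15, 4]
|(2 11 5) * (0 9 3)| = |(0 9 3)(2 11 5)| = 3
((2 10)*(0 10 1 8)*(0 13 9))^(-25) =(0 1 9 2 13 10 8) =[1, 9, 13, 3, 4, 5, 6, 7, 0, 2, 8, 11, 12, 10]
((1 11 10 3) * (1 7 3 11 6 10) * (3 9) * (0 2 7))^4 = (11)(0 3 9 7 2) = [3, 1, 0, 9, 4, 5, 6, 2, 8, 7, 10, 11]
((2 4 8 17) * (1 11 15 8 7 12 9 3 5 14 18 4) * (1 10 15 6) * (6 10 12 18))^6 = (18)(1 2 6 17 14 8 5 15 3 10 9 11 12) = [0, 2, 6, 10, 4, 15, 17, 7, 5, 11, 9, 12, 1, 13, 8, 3, 16, 14, 18]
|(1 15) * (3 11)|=|(1 15)(3 11)|=2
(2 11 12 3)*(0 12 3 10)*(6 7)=(0 12 10)(2 11 3)(6 7)=[12, 1, 11, 2, 4, 5, 7, 6, 8, 9, 0, 3, 10]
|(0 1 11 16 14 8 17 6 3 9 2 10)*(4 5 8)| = |(0 1 11 16 14 4 5 8 17 6 3 9 2 10)| = 14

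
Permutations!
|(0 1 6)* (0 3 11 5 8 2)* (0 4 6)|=|(0 1)(2 4 6 3 11 5 8)|=14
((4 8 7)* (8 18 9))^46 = [0, 1, 2, 3, 18, 5, 6, 4, 7, 8, 10, 11, 12, 13, 14, 15, 16, 17, 9] = (4 18 9 8 7)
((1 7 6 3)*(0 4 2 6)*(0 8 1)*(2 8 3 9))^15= (9)(0 1)(3 8)(4 7)= [1, 0, 2, 8, 7, 5, 6, 4, 3, 9]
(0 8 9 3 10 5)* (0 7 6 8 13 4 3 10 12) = (0 13 4 3 12)(5 7 6 8 9 10) = [13, 1, 2, 12, 3, 7, 8, 6, 9, 10, 5, 11, 0, 4]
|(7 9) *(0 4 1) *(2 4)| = 4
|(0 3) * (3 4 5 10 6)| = 6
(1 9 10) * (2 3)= (1 9 10)(2 3)= [0, 9, 3, 2, 4, 5, 6, 7, 8, 10, 1]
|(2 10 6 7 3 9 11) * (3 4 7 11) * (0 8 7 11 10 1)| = |(0 8 7 4 11 2 1)(3 9)(6 10)| = 14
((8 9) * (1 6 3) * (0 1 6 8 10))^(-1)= (0 10 9 8 1)(3 6)= [10, 0, 2, 6, 4, 5, 3, 7, 1, 8, 9]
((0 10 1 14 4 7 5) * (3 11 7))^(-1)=(0 5 7 11 3 4 14 1 10)=[5, 10, 2, 4, 14, 7, 6, 11, 8, 9, 0, 3, 12, 13, 1]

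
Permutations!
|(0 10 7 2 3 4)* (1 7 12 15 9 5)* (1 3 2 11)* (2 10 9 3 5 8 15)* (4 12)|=|(0 9 8 15 3 12 2 10 4)(1 7 11)|=9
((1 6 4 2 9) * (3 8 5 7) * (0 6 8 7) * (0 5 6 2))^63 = (9)(3 7) = [0, 1, 2, 7, 4, 5, 6, 3, 8, 9]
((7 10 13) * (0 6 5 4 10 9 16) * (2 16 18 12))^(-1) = (0 16 2 12 18 9 7 13 10 4 5 6) = [16, 1, 12, 3, 5, 6, 0, 13, 8, 7, 4, 11, 18, 10, 14, 15, 2, 17, 9]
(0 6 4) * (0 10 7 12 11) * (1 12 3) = (0 6 4 10 7 3 1 12 11) = [6, 12, 2, 1, 10, 5, 4, 3, 8, 9, 7, 0, 11]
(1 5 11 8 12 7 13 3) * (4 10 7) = [0, 5, 2, 1, 10, 11, 6, 13, 12, 9, 7, 8, 4, 3] = (1 5 11 8 12 4 10 7 13 3)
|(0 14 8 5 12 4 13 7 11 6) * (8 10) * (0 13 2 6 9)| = 13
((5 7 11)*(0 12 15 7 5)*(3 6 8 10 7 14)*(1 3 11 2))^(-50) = (15)(1 2 7 10 8 6 3) = [0, 2, 7, 1, 4, 5, 3, 10, 6, 9, 8, 11, 12, 13, 14, 15]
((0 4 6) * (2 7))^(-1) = [6, 1, 7, 3, 0, 5, 4, 2] = (0 6 4)(2 7)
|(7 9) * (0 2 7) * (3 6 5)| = |(0 2 7 9)(3 6 5)| = 12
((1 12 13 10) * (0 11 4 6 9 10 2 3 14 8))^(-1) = (0 8 14 3 2 13 12 1 10 9 6 4 11) = [8, 10, 13, 2, 11, 5, 4, 7, 14, 6, 9, 0, 1, 12, 3]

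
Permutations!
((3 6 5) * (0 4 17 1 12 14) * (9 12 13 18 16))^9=(0 14 12 9 16 18 13 1 17 4)=[14, 17, 2, 3, 0, 5, 6, 7, 8, 16, 10, 11, 9, 1, 12, 15, 18, 4, 13]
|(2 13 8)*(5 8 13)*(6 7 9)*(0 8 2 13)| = |(0 8 13)(2 5)(6 7 9)| = 6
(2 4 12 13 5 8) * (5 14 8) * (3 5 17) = (2 4 12 13 14 8)(3 5 17) = [0, 1, 4, 5, 12, 17, 6, 7, 2, 9, 10, 11, 13, 14, 8, 15, 16, 3]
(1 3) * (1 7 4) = (1 3 7 4) = [0, 3, 2, 7, 1, 5, 6, 4]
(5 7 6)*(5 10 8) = [0, 1, 2, 3, 4, 7, 10, 6, 5, 9, 8] = (5 7 6 10 8)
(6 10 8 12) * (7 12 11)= (6 10 8 11 7 12)= [0, 1, 2, 3, 4, 5, 10, 12, 11, 9, 8, 7, 6]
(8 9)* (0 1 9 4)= (0 1 9 8 4)= [1, 9, 2, 3, 0, 5, 6, 7, 4, 8]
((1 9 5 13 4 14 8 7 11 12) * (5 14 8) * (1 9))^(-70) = (4 7 12 14 13 8 11 9 5) = [0, 1, 2, 3, 7, 4, 6, 12, 11, 5, 10, 9, 14, 8, 13]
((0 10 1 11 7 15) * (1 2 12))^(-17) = [15, 12, 10, 3, 4, 5, 6, 11, 8, 9, 0, 1, 2, 13, 14, 7] = (0 15 7 11 1 12 2 10)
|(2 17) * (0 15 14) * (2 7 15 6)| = |(0 6 2 17 7 15 14)| = 7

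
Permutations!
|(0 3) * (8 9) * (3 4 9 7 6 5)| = |(0 4 9 8 7 6 5 3)| = 8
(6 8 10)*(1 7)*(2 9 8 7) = [0, 2, 9, 3, 4, 5, 7, 1, 10, 8, 6] = (1 2 9 8 10 6 7)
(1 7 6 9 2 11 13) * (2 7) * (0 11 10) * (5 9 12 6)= (0 11 13 1 2 10)(5 9 7)(6 12)= [11, 2, 10, 3, 4, 9, 12, 5, 8, 7, 0, 13, 6, 1]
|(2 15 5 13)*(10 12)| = 4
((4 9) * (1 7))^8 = [0, 1, 2, 3, 4, 5, 6, 7, 8, 9] = (9)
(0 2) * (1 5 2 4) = (0 4 1 5 2) = [4, 5, 0, 3, 1, 2]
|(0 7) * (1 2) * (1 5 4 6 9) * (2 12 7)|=|(0 2 5 4 6 9 1 12 7)|=9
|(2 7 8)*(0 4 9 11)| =12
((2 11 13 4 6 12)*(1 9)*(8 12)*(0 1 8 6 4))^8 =[0, 1, 2, 3, 4, 5, 6, 7, 8, 9, 10, 11, 12, 13] =(13)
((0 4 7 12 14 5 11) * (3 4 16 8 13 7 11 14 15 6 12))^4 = (0 7)(3 16)(4 8)(6 12 15)(11 13) = [7, 1, 2, 16, 8, 5, 12, 0, 4, 9, 10, 13, 15, 11, 14, 6, 3]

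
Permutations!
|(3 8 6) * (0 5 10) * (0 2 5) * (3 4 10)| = |(2 5 3 8 6 4 10)| = 7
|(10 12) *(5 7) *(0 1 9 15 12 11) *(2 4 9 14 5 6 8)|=|(0 1 14 5 7 6 8 2 4 9 15 12 10 11)|=14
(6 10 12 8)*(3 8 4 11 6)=(3 8)(4 11 6 10 12)=[0, 1, 2, 8, 11, 5, 10, 7, 3, 9, 12, 6, 4]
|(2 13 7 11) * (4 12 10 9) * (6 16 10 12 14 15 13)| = |(2 6 16 10 9 4 14 15 13 7 11)| = 11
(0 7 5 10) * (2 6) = (0 7 5 10)(2 6) = [7, 1, 6, 3, 4, 10, 2, 5, 8, 9, 0]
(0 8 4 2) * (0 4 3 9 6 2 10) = (0 8 3 9 6 2 4 10) = [8, 1, 4, 9, 10, 5, 2, 7, 3, 6, 0]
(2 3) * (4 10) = (2 3)(4 10) = [0, 1, 3, 2, 10, 5, 6, 7, 8, 9, 4]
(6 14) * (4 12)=(4 12)(6 14)=[0, 1, 2, 3, 12, 5, 14, 7, 8, 9, 10, 11, 4, 13, 6]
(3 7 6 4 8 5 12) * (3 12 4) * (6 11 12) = [0, 1, 2, 7, 8, 4, 3, 11, 5, 9, 10, 12, 6] = (3 7 11 12 6)(4 8 5)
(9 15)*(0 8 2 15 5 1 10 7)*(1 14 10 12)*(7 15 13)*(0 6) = (0 8 2 13 7 6)(1 12)(5 14 10 15 9) = [8, 12, 13, 3, 4, 14, 0, 6, 2, 5, 15, 11, 1, 7, 10, 9]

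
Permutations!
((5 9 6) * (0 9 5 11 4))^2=[6, 1, 2, 3, 9, 5, 4, 7, 8, 11, 10, 0]=(0 6 4 9 11)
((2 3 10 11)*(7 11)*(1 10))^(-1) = (1 3 2 11 7 10) = [0, 3, 11, 2, 4, 5, 6, 10, 8, 9, 1, 7]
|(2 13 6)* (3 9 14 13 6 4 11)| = 6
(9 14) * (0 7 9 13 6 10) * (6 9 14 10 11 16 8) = (0 7 14 13 9 10)(6 11 16 8) = [7, 1, 2, 3, 4, 5, 11, 14, 6, 10, 0, 16, 12, 9, 13, 15, 8]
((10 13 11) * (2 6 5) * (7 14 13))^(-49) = (2 5 6)(7 14 13 11 10) = [0, 1, 5, 3, 4, 6, 2, 14, 8, 9, 7, 10, 12, 11, 13]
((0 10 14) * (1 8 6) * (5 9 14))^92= (0 5 14 10 9)(1 6 8)= [5, 6, 2, 3, 4, 14, 8, 7, 1, 0, 9, 11, 12, 13, 10]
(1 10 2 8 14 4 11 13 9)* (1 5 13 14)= (1 10 2 8)(4 11 14)(5 13 9)= [0, 10, 8, 3, 11, 13, 6, 7, 1, 5, 2, 14, 12, 9, 4]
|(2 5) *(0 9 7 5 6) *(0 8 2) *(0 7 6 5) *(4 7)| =8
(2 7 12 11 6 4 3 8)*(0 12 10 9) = (0 12 11 6 4 3 8 2 7 10 9) = [12, 1, 7, 8, 3, 5, 4, 10, 2, 0, 9, 6, 11]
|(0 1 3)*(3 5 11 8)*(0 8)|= |(0 1 5 11)(3 8)|= 4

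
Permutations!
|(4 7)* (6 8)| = |(4 7)(6 8)| = 2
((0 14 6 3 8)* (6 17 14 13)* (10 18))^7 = (0 6 8 13 3)(10 18)(14 17) = [6, 1, 2, 0, 4, 5, 8, 7, 13, 9, 18, 11, 12, 3, 17, 15, 16, 14, 10]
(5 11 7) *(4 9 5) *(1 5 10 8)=(1 5 11 7 4 9 10 8)=[0, 5, 2, 3, 9, 11, 6, 4, 1, 10, 8, 7]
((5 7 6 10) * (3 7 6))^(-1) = (3 7)(5 10 6) = [0, 1, 2, 7, 4, 10, 5, 3, 8, 9, 6]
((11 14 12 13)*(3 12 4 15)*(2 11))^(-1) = [0, 1, 13, 15, 14, 5, 6, 7, 8, 9, 10, 2, 3, 12, 11, 4] = (2 13 12 3 15 4 14 11)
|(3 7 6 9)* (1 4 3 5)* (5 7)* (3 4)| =|(1 3 5)(6 9 7)| =3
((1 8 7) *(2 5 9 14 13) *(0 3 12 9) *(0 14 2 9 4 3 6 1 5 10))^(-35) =(0 2 13 5 8 6 10 9 14 7 1)(3 12 4) =[2, 0, 13, 12, 3, 8, 10, 1, 6, 14, 9, 11, 4, 5, 7]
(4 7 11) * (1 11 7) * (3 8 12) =(1 11 4)(3 8 12) =[0, 11, 2, 8, 1, 5, 6, 7, 12, 9, 10, 4, 3]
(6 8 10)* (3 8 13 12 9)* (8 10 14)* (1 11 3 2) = (1 11 3 10 6 13 12 9 2)(8 14) = [0, 11, 1, 10, 4, 5, 13, 7, 14, 2, 6, 3, 9, 12, 8]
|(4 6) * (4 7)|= 3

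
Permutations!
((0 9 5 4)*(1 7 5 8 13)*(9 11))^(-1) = (0 4 5 7 1 13 8 9 11) = [4, 13, 2, 3, 5, 7, 6, 1, 9, 11, 10, 0, 12, 8]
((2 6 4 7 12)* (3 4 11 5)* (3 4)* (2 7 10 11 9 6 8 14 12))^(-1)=(2 7 12 14 8)(4 5 11 10)(6 9)=[0, 1, 7, 3, 5, 11, 9, 12, 2, 6, 4, 10, 14, 13, 8]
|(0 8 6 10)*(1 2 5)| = 12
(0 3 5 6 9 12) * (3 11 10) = (0 11 10 3 5 6 9 12) = [11, 1, 2, 5, 4, 6, 9, 7, 8, 12, 3, 10, 0]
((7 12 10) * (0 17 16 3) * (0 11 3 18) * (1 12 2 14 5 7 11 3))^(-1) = (0 18 16 17)(1 11 10 12)(2 7 5 14) = [18, 11, 7, 3, 4, 14, 6, 5, 8, 9, 12, 10, 1, 13, 2, 15, 17, 0, 16]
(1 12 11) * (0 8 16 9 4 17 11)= (0 8 16 9 4 17 11 1 12)= [8, 12, 2, 3, 17, 5, 6, 7, 16, 4, 10, 1, 0, 13, 14, 15, 9, 11]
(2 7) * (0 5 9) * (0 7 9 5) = (2 9 7) = [0, 1, 9, 3, 4, 5, 6, 2, 8, 7]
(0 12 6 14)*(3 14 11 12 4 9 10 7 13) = (0 4 9 10 7 13 3 14)(6 11 12) = [4, 1, 2, 14, 9, 5, 11, 13, 8, 10, 7, 12, 6, 3, 0]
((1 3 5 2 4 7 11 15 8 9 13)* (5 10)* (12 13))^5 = (1 4 9 10 11 13 2 8 3 7 12 5 15) = [0, 4, 8, 7, 9, 15, 6, 12, 3, 10, 11, 13, 5, 2, 14, 1]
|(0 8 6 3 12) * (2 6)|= 6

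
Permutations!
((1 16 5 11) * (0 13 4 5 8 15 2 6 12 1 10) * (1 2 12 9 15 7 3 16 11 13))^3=(0 10 11 1)(2 15 6 12 9)(3 7 8 16)=[10, 0, 15, 7, 4, 5, 12, 8, 16, 2, 11, 1, 9, 13, 14, 6, 3]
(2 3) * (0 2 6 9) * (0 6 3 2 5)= [5, 1, 2, 3, 4, 0, 9, 7, 8, 6]= (0 5)(6 9)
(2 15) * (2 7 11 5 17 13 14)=(2 15 7 11 5 17 13 14)=[0, 1, 15, 3, 4, 17, 6, 11, 8, 9, 10, 5, 12, 14, 2, 7, 16, 13]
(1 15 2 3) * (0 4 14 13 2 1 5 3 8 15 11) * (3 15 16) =(0 4 14 13 2 8 16 3 5 15 1 11) =[4, 11, 8, 5, 14, 15, 6, 7, 16, 9, 10, 0, 12, 2, 13, 1, 3]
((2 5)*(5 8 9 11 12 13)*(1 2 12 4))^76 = (1 11 8)(2 4 9)(5 12 13) = [0, 11, 4, 3, 9, 12, 6, 7, 1, 2, 10, 8, 13, 5]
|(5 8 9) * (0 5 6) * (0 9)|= 6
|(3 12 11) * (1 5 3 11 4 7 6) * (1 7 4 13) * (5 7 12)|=10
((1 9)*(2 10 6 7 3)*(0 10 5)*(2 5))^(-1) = (0 5 3 7 6 10)(1 9) = [5, 9, 2, 7, 4, 3, 10, 6, 8, 1, 0]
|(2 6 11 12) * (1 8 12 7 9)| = |(1 8 12 2 6 11 7 9)| = 8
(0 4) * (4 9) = [9, 1, 2, 3, 0, 5, 6, 7, 8, 4] = (0 9 4)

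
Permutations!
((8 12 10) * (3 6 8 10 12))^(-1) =[0, 1, 2, 8, 4, 5, 3, 7, 6, 9, 10, 11, 12] =(12)(3 8 6)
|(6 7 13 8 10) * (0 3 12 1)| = |(0 3 12 1)(6 7 13 8 10)| = 20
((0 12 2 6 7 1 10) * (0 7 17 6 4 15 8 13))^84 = (17) = [0, 1, 2, 3, 4, 5, 6, 7, 8, 9, 10, 11, 12, 13, 14, 15, 16, 17]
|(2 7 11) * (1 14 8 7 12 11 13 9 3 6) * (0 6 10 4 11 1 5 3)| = 15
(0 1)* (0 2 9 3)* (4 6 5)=(0 1 2 9 3)(4 6 5)=[1, 2, 9, 0, 6, 4, 5, 7, 8, 3]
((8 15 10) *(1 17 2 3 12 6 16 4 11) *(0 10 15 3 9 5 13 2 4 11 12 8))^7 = (17)(0 10)(2 13 5 9)(3 8) = [10, 1, 13, 8, 4, 9, 6, 7, 3, 2, 0, 11, 12, 5, 14, 15, 16, 17]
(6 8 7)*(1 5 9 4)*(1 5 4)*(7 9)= (1 4 5 7 6 8 9)= [0, 4, 2, 3, 5, 7, 8, 6, 9, 1]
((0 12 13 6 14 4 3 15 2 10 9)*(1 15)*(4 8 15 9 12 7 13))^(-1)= [9, 3, 15, 4, 12, 5, 13, 0, 14, 1, 2, 11, 10, 7, 6, 8]= (0 9 1 3 4 12 10 2 15 8 14 6 13 7)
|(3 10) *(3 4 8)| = |(3 10 4 8)| = 4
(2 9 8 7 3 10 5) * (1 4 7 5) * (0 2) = (0 2 9 8 5)(1 4 7 3 10) = [2, 4, 9, 10, 7, 0, 6, 3, 5, 8, 1]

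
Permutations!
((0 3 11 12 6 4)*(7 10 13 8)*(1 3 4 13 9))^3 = (0 4)(1 12 8 9 11 13 10 3 6 7) = [4, 12, 2, 6, 0, 5, 7, 1, 9, 11, 3, 13, 8, 10]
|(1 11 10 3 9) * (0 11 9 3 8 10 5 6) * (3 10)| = 12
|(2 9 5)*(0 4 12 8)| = 12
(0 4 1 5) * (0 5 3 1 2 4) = (5)(1 3)(2 4) = [0, 3, 4, 1, 2, 5]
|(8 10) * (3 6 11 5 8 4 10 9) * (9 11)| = 6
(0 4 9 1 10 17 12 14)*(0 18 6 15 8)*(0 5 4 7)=(0 7)(1 10 17 12 14 18 6 15 8 5 4 9)=[7, 10, 2, 3, 9, 4, 15, 0, 5, 1, 17, 11, 14, 13, 18, 8, 16, 12, 6]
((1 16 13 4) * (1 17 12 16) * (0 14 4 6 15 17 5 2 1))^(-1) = (0 1 2 5 4 14)(6 13 16 12 17 15) = [1, 2, 5, 3, 14, 4, 13, 7, 8, 9, 10, 11, 17, 16, 0, 6, 12, 15]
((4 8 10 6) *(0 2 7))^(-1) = (0 7 2)(4 6 10 8) = [7, 1, 0, 3, 6, 5, 10, 2, 4, 9, 8]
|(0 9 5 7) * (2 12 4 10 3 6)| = 12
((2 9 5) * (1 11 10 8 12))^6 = (1 11 10 8 12) = [0, 11, 2, 3, 4, 5, 6, 7, 12, 9, 8, 10, 1]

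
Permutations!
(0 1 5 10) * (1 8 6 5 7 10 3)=(0 8 6 5 3 1 7 10)=[8, 7, 2, 1, 4, 3, 5, 10, 6, 9, 0]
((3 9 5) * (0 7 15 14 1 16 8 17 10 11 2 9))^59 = (0 14 8 11 5 7 1 17 2 3 15 16 10 9) = [14, 17, 3, 15, 4, 7, 6, 1, 11, 0, 9, 5, 12, 13, 8, 16, 10, 2]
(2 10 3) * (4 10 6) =(2 6 4 10 3) =[0, 1, 6, 2, 10, 5, 4, 7, 8, 9, 3]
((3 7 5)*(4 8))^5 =(3 5 7)(4 8) =[0, 1, 2, 5, 8, 7, 6, 3, 4]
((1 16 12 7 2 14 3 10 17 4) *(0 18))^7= (0 18)(1 10 2 16 17 14 12 4 3 7)= [18, 10, 16, 7, 3, 5, 6, 1, 8, 9, 2, 11, 4, 13, 12, 15, 17, 14, 0]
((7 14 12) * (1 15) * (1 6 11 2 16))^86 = [0, 6, 1, 3, 4, 5, 2, 12, 8, 9, 10, 16, 14, 13, 7, 11, 15] = (1 6 2)(7 12 14)(11 16 15)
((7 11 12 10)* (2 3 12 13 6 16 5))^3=[0, 1, 10, 7, 4, 12, 2, 6, 8, 9, 13, 16, 11, 5, 14, 15, 3]=(2 10 13 5 12 11 16 3 7 6)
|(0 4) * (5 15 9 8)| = 4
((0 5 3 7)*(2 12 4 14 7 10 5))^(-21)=(0 4)(2 14)(7 12)=[4, 1, 14, 3, 0, 5, 6, 12, 8, 9, 10, 11, 7, 13, 2]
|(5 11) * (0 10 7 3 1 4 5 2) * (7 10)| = 8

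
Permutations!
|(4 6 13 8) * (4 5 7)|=6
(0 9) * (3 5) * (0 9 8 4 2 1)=(9)(0 8 4 2 1)(3 5)=[8, 0, 1, 5, 2, 3, 6, 7, 4, 9]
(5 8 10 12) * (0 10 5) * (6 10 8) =[8, 1, 2, 3, 4, 6, 10, 7, 5, 9, 12, 11, 0] =(0 8 5 6 10 12)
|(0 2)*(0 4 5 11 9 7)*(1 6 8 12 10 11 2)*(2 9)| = |(0 1 6 8 12 10 11 2 4 5 9 7)| = 12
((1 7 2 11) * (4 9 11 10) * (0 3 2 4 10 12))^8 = [0, 9, 2, 3, 1, 5, 6, 11, 8, 7, 10, 4, 12] = (12)(1 9 7 11 4)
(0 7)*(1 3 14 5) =(0 7)(1 3 14 5) =[7, 3, 2, 14, 4, 1, 6, 0, 8, 9, 10, 11, 12, 13, 5]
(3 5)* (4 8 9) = (3 5)(4 8 9) = [0, 1, 2, 5, 8, 3, 6, 7, 9, 4]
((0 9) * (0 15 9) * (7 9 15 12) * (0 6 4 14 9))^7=[0, 1, 2, 3, 4, 5, 6, 7, 8, 9, 10, 11, 12, 13, 14, 15]=(15)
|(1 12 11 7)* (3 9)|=|(1 12 11 7)(3 9)|=4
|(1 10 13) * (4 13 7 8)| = |(1 10 7 8 4 13)| = 6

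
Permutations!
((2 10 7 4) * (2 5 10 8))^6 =(4 10)(5 7) =[0, 1, 2, 3, 10, 7, 6, 5, 8, 9, 4]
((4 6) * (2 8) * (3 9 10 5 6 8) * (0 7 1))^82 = (0 7 1)(2 9 5 4)(3 10 6 8) = [7, 0, 9, 10, 2, 4, 8, 1, 3, 5, 6]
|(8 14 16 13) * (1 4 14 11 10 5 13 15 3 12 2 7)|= |(1 4 14 16 15 3 12 2 7)(5 13 8 11 10)|= 45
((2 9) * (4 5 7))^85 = (2 9)(4 5 7) = [0, 1, 9, 3, 5, 7, 6, 4, 8, 2]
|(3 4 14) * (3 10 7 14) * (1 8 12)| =6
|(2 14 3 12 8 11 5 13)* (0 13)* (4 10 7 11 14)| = 8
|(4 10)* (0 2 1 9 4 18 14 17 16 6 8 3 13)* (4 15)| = 15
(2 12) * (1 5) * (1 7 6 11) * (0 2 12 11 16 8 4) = (0 2 11 1 5 7 6 16 8 4) = [2, 5, 11, 3, 0, 7, 16, 6, 4, 9, 10, 1, 12, 13, 14, 15, 8]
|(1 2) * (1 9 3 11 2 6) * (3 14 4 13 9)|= 12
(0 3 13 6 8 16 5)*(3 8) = [8, 1, 2, 13, 4, 0, 3, 7, 16, 9, 10, 11, 12, 6, 14, 15, 5] = (0 8 16 5)(3 13 6)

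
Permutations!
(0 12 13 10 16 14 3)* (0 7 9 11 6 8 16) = [12, 1, 2, 7, 4, 5, 8, 9, 16, 11, 0, 6, 13, 10, 3, 15, 14] = (0 12 13 10)(3 7 9 11 6 8 16 14)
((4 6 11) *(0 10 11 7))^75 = (0 4)(6 10)(7 11) = [4, 1, 2, 3, 0, 5, 10, 11, 8, 9, 6, 7]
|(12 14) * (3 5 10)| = 6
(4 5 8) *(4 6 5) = (5 8 6) = [0, 1, 2, 3, 4, 8, 5, 7, 6]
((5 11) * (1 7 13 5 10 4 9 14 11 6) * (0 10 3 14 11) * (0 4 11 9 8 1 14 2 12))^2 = (0 11 2)(1 13 6 4)(3 12 10)(5 14 8 7) = [11, 13, 0, 12, 1, 14, 4, 5, 7, 9, 3, 2, 10, 6, 8]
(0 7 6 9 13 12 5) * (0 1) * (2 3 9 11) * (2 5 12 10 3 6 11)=(0 7 11 5 1)(2 6)(3 9 13 10)=[7, 0, 6, 9, 4, 1, 2, 11, 8, 13, 3, 5, 12, 10]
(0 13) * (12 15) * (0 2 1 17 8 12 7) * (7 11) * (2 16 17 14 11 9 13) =(0 2 1 14 11 7)(8 12 15 9 13 16 17) =[2, 14, 1, 3, 4, 5, 6, 0, 12, 13, 10, 7, 15, 16, 11, 9, 17, 8]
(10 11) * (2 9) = (2 9)(10 11) = [0, 1, 9, 3, 4, 5, 6, 7, 8, 2, 11, 10]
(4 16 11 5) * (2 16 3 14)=(2 16 11 5 4 3 14)=[0, 1, 16, 14, 3, 4, 6, 7, 8, 9, 10, 5, 12, 13, 2, 15, 11]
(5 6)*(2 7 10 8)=(2 7 10 8)(5 6)=[0, 1, 7, 3, 4, 6, 5, 10, 2, 9, 8]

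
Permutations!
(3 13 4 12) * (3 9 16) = (3 13 4 12 9 16) = [0, 1, 2, 13, 12, 5, 6, 7, 8, 16, 10, 11, 9, 4, 14, 15, 3]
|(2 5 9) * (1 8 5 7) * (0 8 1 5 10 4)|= |(0 8 10 4)(2 7 5 9)|= 4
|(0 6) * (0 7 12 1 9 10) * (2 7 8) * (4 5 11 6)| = 12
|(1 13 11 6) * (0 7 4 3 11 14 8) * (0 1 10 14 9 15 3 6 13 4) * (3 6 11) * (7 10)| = 12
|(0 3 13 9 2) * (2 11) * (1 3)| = |(0 1 3 13 9 11 2)| = 7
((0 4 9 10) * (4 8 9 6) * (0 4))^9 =(0 10)(4 8)(6 9) =[10, 1, 2, 3, 8, 5, 9, 7, 4, 6, 0]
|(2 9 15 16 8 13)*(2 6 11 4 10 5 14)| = 12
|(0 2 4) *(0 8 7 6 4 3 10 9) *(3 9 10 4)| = |(10)(0 2 9)(3 4 8 7 6)| = 15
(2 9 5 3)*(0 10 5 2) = [10, 1, 9, 0, 4, 3, 6, 7, 8, 2, 5] = (0 10 5 3)(2 9)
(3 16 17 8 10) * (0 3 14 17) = [3, 1, 2, 16, 4, 5, 6, 7, 10, 9, 14, 11, 12, 13, 17, 15, 0, 8] = (0 3 16)(8 10 14 17)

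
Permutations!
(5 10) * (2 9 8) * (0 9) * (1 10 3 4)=[9, 10, 0, 4, 1, 3, 6, 7, 2, 8, 5]=(0 9 8 2)(1 10 5 3 4)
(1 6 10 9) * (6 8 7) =[0, 8, 2, 3, 4, 5, 10, 6, 7, 1, 9] =(1 8 7 6 10 9)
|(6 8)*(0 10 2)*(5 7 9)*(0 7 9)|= |(0 10 2 7)(5 9)(6 8)|= 4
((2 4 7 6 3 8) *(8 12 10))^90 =[0, 1, 7, 10, 6, 5, 12, 3, 4, 9, 2, 11, 8] =(2 7 3 10)(4 6 12 8)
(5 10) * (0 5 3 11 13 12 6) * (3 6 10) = (0 5 3 11 13 12 10 6) = [5, 1, 2, 11, 4, 3, 0, 7, 8, 9, 6, 13, 10, 12]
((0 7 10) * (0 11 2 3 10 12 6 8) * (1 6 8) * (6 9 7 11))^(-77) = (12) = [0, 1, 2, 3, 4, 5, 6, 7, 8, 9, 10, 11, 12]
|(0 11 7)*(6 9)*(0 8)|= |(0 11 7 8)(6 9)|= 4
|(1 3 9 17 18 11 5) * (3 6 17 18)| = |(1 6 17 3 9 18 11 5)| = 8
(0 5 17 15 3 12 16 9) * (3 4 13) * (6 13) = [5, 1, 2, 12, 6, 17, 13, 7, 8, 0, 10, 11, 16, 3, 14, 4, 9, 15] = (0 5 17 15 4 6 13 3 12 16 9)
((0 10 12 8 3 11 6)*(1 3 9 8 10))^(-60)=(12)=[0, 1, 2, 3, 4, 5, 6, 7, 8, 9, 10, 11, 12]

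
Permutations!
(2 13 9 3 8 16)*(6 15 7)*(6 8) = (2 13 9 3 6 15 7 8 16) = [0, 1, 13, 6, 4, 5, 15, 8, 16, 3, 10, 11, 12, 9, 14, 7, 2]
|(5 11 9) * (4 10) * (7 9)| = 4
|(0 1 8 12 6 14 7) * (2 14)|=|(0 1 8 12 6 2 14 7)|=8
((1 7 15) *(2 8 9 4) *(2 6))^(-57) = (15)(2 4 8 6 9) = [0, 1, 4, 3, 8, 5, 9, 7, 6, 2, 10, 11, 12, 13, 14, 15]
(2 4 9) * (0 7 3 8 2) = (0 7 3 8 2 4 9) = [7, 1, 4, 8, 9, 5, 6, 3, 2, 0]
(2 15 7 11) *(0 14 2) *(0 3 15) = [14, 1, 0, 15, 4, 5, 6, 11, 8, 9, 10, 3, 12, 13, 2, 7] = (0 14 2)(3 15 7 11)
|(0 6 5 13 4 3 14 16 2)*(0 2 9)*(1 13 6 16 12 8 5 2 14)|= |(0 16 9)(1 13 4 3)(2 14 12 8 5 6)|= 12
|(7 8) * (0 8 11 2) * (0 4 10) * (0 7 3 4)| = 8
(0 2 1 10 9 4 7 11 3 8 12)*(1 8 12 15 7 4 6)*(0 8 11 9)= [2, 10, 11, 12, 4, 5, 1, 9, 15, 6, 0, 3, 8, 13, 14, 7]= (0 2 11 3 12 8 15 7 9 6 1 10)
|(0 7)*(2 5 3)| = |(0 7)(2 5 3)| = 6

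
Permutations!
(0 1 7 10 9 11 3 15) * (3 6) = (0 1 7 10 9 11 6 3 15) = [1, 7, 2, 15, 4, 5, 3, 10, 8, 11, 9, 6, 12, 13, 14, 0]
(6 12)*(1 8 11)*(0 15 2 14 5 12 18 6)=(0 15 2 14 5 12)(1 8 11)(6 18)=[15, 8, 14, 3, 4, 12, 18, 7, 11, 9, 10, 1, 0, 13, 5, 2, 16, 17, 6]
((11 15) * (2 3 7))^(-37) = (2 7 3)(11 15) = [0, 1, 7, 2, 4, 5, 6, 3, 8, 9, 10, 15, 12, 13, 14, 11]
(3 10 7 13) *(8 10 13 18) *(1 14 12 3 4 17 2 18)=(1 14 12 3 13 4 17 2 18 8 10 7)=[0, 14, 18, 13, 17, 5, 6, 1, 10, 9, 7, 11, 3, 4, 12, 15, 16, 2, 8]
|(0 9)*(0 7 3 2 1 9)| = |(1 9 7 3 2)| = 5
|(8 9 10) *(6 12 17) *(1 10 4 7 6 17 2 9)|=|(17)(1 10 8)(2 9 4 7 6 12)|=6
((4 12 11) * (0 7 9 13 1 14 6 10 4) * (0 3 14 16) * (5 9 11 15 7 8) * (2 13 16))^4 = (0 16 9 5 8)(1 2 13)(3 4 11 10 7 6 15 14 12) = [16, 2, 13, 4, 11, 8, 15, 6, 0, 5, 7, 10, 3, 1, 12, 14, 9]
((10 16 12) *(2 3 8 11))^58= (2 8)(3 11)(10 16 12)= [0, 1, 8, 11, 4, 5, 6, 7, 2, 9, 16, 3, 10, 13, 14, 15, 12]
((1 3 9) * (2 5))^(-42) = [0, 1, 2, 3, 4, 5, 6, 7, 8, 9] = (9)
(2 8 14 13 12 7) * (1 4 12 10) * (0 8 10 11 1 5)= (0 8 14 13 11 1 4 12 7 2 10 5)= [8, 4, 10, 3, 12, 0, 6, 2, 14, 9, 5, 1, 7, 11, 13]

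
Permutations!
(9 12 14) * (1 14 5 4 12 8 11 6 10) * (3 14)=(1 3 14 9 8 11 6 10)(4 12 5)=[0, 3, 2, 14, 12, 4, 10, 7, 11, 8, 1, 6, 5, 13, 9]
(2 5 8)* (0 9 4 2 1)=(0 9 4 2 5 8 1)=[9, 0, 5, 3, 2, 8, 6, 7, 1, 4]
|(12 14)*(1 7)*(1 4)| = |(1 7 4)(12 14)| = 6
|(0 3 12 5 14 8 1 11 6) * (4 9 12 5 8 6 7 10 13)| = 45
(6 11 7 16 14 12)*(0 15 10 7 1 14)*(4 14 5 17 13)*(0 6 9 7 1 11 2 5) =(0 15 10 1)(2 5 17 13 4 14 12 9 7 16 6) =[15, 0, 5, 3, 14, 17, 2, 16, 8, 7, 1, 11, 9, 4, 12, 10, 6, 13]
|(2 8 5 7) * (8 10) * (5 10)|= |(2 5 7)(8 10)|= 6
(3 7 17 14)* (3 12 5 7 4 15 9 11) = (3 4 15 9 11)(5 7 17 14 12) = [0, 1, 2, 4, 15, 7, 6, 17, 8, 11, 10, 3, 5, 13, 12, 9, 16, 14]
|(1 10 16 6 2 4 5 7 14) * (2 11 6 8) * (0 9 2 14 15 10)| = 12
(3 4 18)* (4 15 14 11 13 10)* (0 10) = [10, 1, 2, 15, 18, 5, 6, 7, 8, 9, 4, 13, 12, 0, 11, 14, 16, 17, 3] = (0 10 4 18 3 15 14 11 13)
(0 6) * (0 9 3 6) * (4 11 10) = (3 6 9)(4 11 10) = [0, 1, 2, 6, 11, 5, 9, 7, 8, 3, 4, 10]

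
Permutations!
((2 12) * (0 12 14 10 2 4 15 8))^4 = (0 8 15 4 12)(2 14 10) = [8, 1, 14, 3, 12, 5, 6, 7, 15, 9, 2, 11, 0, 13, 10, 4]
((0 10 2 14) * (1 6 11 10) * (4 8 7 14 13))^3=(0 11 13 7 1 10 4 14 6 2 8)=[11, 10, 8, 3, 14, 5, 2, 1, 0, 9, 4, 13, 12, 7, 6]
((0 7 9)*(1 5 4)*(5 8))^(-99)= [0, 8, 2, 3, 1, 4, 6, 7, 5, 9]= (9)(1 8 5 4)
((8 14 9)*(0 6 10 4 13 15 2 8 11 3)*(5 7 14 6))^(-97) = (0 5 7 14 9 11 3)(2 8 6 10 4 13 15) = [5, 1, 8, 0, 13, 7, 10, 14, 6, 11, 4, 3, 12, 15, 9, 2]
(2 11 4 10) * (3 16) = (2 11 4 10)(3 16) = [0, 1, 11, 16, 10, 5, 6, 7, 8, 9, 2, 4, 12, 13, 14, 15, 3]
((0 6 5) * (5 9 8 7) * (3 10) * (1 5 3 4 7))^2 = (0 9 1)(3 4)(5 6 8)(7 10) = [9, 0, 2, 4, 3, 6, 8, 10, 5, 1, 7]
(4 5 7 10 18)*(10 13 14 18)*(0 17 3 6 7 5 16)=(0 17 3 6 7 13 14 18 4 16)=[17, 1, 2, 6, 16, 5, 7, 13, 8, 9, 10, 11, 12, 14, 18, 15, 0, 3, 4]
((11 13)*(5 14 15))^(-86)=[0, 1, 2, 3, 4, 14, 6, 7, 8, 9, 10, 11, 12, 13, 15, 5]=(5 14 15)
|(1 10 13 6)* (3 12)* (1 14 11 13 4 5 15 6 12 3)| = |(1 10 4 5 15 6 14 11 13 12)| = 10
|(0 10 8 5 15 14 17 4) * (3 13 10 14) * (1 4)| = 30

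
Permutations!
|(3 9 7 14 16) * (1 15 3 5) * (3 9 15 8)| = |(1 8 3 15 9 7 14 16 5)| = 9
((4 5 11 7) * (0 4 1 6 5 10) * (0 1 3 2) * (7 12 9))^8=(0 9 6)(1 2 12)(3 11 10)(4 7 5)=[9, 2, 12, 11, 7, 4, 0, 5, 8, 6, 3, 10, 1]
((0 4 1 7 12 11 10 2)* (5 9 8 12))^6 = (0 8 4 12 1 11 7 10 5 2 9) = [8, 11, 9, 3, 12, 2, 6, 10, 4, 0, 5, 7, 1]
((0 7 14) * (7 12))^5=[12, 1, 2, 3, 4, 5, 6, 14, 8, 9, 10, 11, 7, 13, 0]=(0 12 7 14)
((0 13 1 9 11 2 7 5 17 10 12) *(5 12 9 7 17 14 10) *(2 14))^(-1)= (0 12 7 1 13)(2 5 17)(9 10 14 11)= [12, 13, 5, 3, 4, 17, 6, 1, 8, 10, 14, 9, 7, 0, 11, 15, 16, 2]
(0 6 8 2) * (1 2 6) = (0 1 2)(6 8) = [1, 2, 0, 3, 4, 5, 8, 7, 6]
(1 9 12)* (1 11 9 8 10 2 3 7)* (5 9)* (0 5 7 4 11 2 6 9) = (0 5)(1 8 10 6 9 12 2 3 4 11 7) = [5, 8, 3, 4, 11, 0, 9, 1, 10, 12, 6, 7, 2]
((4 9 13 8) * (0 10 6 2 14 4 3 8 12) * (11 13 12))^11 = (0 2 9 10 14 12 6 4)(3 8)(11 13) = [2, 1, 9, 8, 0, 5, 4, 7, 3, 10, 14, 13, 6, 11, 12]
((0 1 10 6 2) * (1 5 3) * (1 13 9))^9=(13)=[0, 1, 2, 3, 4, 5, 6, 7, 8, 9, 10, 11, 12, 13]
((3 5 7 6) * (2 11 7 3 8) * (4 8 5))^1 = (2 11 7 6 5 3 4 8) = [0, 1, 11, 4, 8, 3, 5, 6, 2, 9, 10, 7]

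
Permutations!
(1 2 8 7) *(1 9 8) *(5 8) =(1 2)(5 8 7 9) =[0, 2, 1, 3, 4, 8, 6, 9, 7, 5]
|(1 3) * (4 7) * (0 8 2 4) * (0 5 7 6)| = |(0 8 2 4 6)(1 3)(5 7)| = 10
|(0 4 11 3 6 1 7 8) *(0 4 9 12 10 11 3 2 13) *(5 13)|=|(0 9 12 10 11 2 5 13)(1 7 8 4 3 6)|=24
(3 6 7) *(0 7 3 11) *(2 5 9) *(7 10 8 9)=(0 10 8 9 2 5 7 11)(3 6)=[10, 1, 5, 6, 4, 7, 3, 11, 9, 2, 8, 0]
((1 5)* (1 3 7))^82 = (1 3)(5 7) = [0, 3, 2, 1, 4, 7, 6, 5]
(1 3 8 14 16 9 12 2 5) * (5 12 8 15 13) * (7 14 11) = [0, 3, 12, 15, 4, 1, 6, 14, 11, 8, 10, 7, 2, 5, 16, 13, 9] = (1 3 15 13 5)(2 12)(7 14 16 9 8 11)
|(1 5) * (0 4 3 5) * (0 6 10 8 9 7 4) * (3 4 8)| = 15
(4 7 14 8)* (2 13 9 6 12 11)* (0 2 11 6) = (0 2 13 9)(4 7 14 8)(6 12) = [2, 1, 13, 3, 7, 5, 12, 14, 4, 0, 10, 11, 6, 9, 8]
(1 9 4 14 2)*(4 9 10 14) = (1 10 14 2) = [0, 10, 1, 3, 4, 5, 6, 7, 8, 9, 14, 11, 12, 13, 2]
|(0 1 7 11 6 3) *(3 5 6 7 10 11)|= 6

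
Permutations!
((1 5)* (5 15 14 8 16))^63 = (1 8)(5 14)(15 16) = [0, 8, 2, 3, 4, 14, 6, 7, 1, 9, 10, 11, 12, 13, 5, 16, 15]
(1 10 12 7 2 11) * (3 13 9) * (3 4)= (1 10 12 7 2 11)(3 13 9 4)= [0, 10, 11, 13, 3, 5, 6, 2, 8, 4, 12, 1, 7, 9]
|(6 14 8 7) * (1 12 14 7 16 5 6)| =|(1 12 14 8 16 5 6 7)| =8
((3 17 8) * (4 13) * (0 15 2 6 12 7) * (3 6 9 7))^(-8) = [2, 1, 7, 8, 4, 5, 3, 15, 12, 0, 10, 11, 17, 13, 14, 9, 16, 6] = (0 2 7 15 9)(3 8 12 17 6)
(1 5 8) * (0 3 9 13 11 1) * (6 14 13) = (0 3 9 6 14 13 11 1 5 8) = [3, 5, 2, 9, 4, 8, 14, 7, 0, 6, 10, 1, 12, 11, 13]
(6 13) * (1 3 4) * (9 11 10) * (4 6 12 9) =[0, 3, 2, 6, 1, 5, 13, 7, 8, 11, 4, 10, 9, 12] =(1 3 6 13 12 9 11 10 4)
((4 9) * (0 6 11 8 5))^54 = (0 5 8 11 6) = [5, 1, 2, 3, 4, 8, 0, 7, 11, 9, 10, 6]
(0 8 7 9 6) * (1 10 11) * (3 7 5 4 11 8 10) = [10, 3, 2, 7, 11, 4, 0, 9, 5, 6, 8, 1] = (0 10 8 5 4 11 1 3 7 9 6)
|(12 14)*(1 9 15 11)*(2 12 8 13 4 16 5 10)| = |(1 9 15 11)(2 12 14 8 13 4 16 5 10)| = 36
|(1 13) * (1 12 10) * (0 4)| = |(0 4)(1 13 12 10)| = 4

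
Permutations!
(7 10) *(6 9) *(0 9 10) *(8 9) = (0 8 9 6 10 7) = [8, 1, 2, 3, 4, 5, 10, 0, 9, 6, 7]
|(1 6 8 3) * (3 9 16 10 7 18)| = |(1 6 8 9 16 10 7 18 3)| = 9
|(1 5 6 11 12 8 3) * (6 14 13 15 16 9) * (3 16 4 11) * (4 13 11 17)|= |(1 5 14 11 12 8 16 9 6 3)(4 17)(13 15)|= 10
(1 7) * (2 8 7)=(1 2 8 7)=[0, 2, 8, 3, 4, 5, 6, 1, 7]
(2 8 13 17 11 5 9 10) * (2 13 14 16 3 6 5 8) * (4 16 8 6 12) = (3 12 4 16)(5 9 10 13 17 11 6)(8 14) = [0, 1, 2, 12, 16, 9, 5, 7, 14, 10, 13, 6, 4, 17, 8, 15, 3, 11]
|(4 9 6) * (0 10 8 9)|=6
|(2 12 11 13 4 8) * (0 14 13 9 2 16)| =12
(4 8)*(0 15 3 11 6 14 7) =(0 15 3 11 6 14 7)(4 8) =[15, 1, 2, 11, 8, 5, 14, 0, 4, 9, 10, 6, 12, 13, 7, 3]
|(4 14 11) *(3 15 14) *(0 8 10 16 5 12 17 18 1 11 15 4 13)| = |(0 8 10 16 5 12 17 18 1 11 13)(3 4)(14 15)| = 22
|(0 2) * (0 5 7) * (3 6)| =4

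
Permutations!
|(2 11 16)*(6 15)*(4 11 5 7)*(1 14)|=6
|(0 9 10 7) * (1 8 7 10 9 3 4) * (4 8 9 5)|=|(10)(0 3 8 7)(1 9 5 4)|=4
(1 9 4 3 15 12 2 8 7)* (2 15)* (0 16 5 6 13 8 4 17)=(0 16 5 6 13 8 7 1 9 17)(2 4 3)(12 15)=[16, 9, 4, 2, 3, 6, 13, 1, 7, 17, 10, 11, 15, 8, 14, 12, 5, 0]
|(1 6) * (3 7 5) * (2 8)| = |(1 6)(2 8)(3 7 5)| = 6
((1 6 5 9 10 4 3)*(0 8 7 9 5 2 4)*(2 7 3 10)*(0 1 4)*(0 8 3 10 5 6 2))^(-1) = [9, 10, 1, 0, 3, 4, 5, 6, 2, 7, 8] = (0 9 7 6 5 4 3)(1 10 8 2)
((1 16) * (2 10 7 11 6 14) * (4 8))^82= [0, 1, 6, 3, 4, 5, 7, 2, 8, 9, 14, 10, 12, 13, 11, 15, 16]= (16)(2 6 7)(10 14 11)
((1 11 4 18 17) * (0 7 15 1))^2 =(0 15 11 18)(1 4 17 7) =[15, 4, 2, 3, 17, 5, 6, 1, 8, 9, 10, 18, 12, 13, 14, 11, 16, 7, 0]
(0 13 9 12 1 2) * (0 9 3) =(0 13 3)(1 2 9 12) =[13, 2, 9, 0, 4, 5, 6, 7, 8, 12, 10, 11, 1, 3]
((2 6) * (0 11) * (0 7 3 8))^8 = [3, 1, 2, 11, 4, 5, 6, 0, 7, 9, 10, 8] = (0 3 11 8 7)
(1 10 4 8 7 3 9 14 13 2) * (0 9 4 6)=(0 9 14 13 2 1 10 6)(3 4 8 7)=[9, 10, 1, 4, 8, 5, 0, 3, 7, 14, 6, 11, 12, 2, 13]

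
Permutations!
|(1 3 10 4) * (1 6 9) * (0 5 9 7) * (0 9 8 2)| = |(0 5 8 2)(1 3 10 4 6 7 9)| = 28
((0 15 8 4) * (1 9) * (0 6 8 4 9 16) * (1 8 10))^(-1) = [16, 10, 2, 3, 15, 5, 4, 7, 9, 8, 6, 11, 12, 13, 14, 0, 1] = (0 16 1 10 6 4 15)(8 9)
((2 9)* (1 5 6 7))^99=[0, 7, 9, 3, 4, 1, 5, 6, 8, 2]=(1 7 6 5)(2 9)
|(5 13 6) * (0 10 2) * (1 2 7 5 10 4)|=|(0 4 1 2)(5 13 6 10 7)|=20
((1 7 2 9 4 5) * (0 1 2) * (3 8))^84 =(9) =[0, 1, 2, 3, 4, 5, 6, 7, 8, 9]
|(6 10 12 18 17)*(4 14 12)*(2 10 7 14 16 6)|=|(2 10 4 16 6 7 14 12 18 17)|=10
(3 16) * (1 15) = (1 15)(3 16) = [0, 15, 2, 16, 4, 5, 6, 7, 8, 9, 10, 11, 12, 13, 14, 1, 3]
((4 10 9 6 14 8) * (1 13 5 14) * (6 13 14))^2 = [0, 8, 2, 3, 9, 1, 14, 7, 10, 5, 13, 11, 12, 6, 4] = (1 8 10 13 6 14 4 9 5)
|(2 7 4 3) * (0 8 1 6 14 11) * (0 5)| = |(0 8 1 6 14 11 5)(2 7 4 3)| = 28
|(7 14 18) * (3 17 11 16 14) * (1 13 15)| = 21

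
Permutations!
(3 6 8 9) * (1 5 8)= (1 5 8 9 3 6)= [0, 5, 2, 6, 4, 8, 1, 7, 9, 3]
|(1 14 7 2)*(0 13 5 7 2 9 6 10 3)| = 24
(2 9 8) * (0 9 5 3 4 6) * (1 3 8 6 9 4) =(0 4 9 6)(1 3)(2 5 8) =[4, 3, 5, 1, 9, 8, 0, 7, 2, 6]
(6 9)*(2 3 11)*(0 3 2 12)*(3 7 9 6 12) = (0 7 9 12)(3 11) = [7, 1, 2, 11, 4, 5, 6, 9, 8, 12, 10, 3, 0]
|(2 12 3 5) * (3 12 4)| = |(12)(2 4 3 5)| = 4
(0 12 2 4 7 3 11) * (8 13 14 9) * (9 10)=(0 12 2 4 7 3 11)(8 13 14 10 9)=[12, 1, 4, 11, 7, 5, 6, 3, 13, 8, 9, 0, 2, 14, 10]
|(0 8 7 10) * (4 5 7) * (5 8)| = 4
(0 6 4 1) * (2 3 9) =[6, 0, 3, 9, 1, 5, 4, 7, 8, 2] =(0 6 4 1)(2 3 9)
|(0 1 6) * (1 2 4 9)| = 6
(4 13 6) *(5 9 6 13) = [0, 1, 2, 3, 5, 9, 4, 7, 8, 6, 10, 11, 12, 13] = (13)(4 5 9 6)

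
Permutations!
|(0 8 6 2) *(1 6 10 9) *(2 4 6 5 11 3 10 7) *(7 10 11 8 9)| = |(0 9 1 5 8 10 7 2)(3 11)(4 6)| = 8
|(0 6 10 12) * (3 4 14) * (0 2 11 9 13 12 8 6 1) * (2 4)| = 24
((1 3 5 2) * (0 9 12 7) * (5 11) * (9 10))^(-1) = (0 7 12 9 10)(1 2 5 11 3) = [7, 2, 5, 1, 4, 11, 6, 12, 8, 10, 0, 3, 9]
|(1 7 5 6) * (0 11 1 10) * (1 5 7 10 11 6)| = |(0 6 11 5 1 10)| = 6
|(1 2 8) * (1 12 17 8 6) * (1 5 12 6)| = 10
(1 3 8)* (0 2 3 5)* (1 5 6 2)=(0 1 6 2 3 8 5)=[1, 6, 3, 8, 4, 0, 2, 7, 5]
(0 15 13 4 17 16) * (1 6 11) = (0 15 13 4 17 16)(1 6 11) = [15, 6, 2, 3, 17, 5, 11, 7, 8, 9, 10, 1, 12, 4, 14, 13, 0, 16]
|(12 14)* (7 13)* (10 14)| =|(7 13)(10 14 12)| =6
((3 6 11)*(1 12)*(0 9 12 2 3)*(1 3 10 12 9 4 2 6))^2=(0 2 12 1 11 4 10 3 6)=[2, 11, 12, 6, 10, 5, 0, 7, 8, 9, 3, 4, 1]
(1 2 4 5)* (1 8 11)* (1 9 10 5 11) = [0, 2, 4, 3, 11, 8, 6, 7, 1, 10, 5, 9] = (1 2 4 11 9 10 5 8)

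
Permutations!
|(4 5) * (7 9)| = |(4 5)(7 9)| = 2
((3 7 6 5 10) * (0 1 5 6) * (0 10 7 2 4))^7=(0 4 2 3 10 7 5 1)=[4, 0, 3, 10, 2, 1, 6, 5, 8, 9, 7]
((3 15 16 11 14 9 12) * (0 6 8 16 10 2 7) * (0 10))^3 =[16, 1, 2, 6, 4, 5, 11, 7, 14, 15, 10, 12, 0, 13, 3, 8, 9] =(0 16 9 15 8 14 3 6 11 12)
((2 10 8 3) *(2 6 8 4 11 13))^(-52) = (2 11 10 13 4)(3 8 6) = [0, 1, 11, 8, 2, 5, 3, 7, 6, 9, 13, 10, 12, 4]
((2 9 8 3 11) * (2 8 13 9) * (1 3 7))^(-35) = (9 13) = [0, 1, 2, 3, 4, 5, 6, 7, 8, 13, 10, 11, 12, 9]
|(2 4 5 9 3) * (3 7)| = 6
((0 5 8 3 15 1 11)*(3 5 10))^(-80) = (0 1 3)(10 11 15) = [1, 3, 2, 0, 4, 5, 6, 7, 8, 9, 11, 15, 12, 13, 14, 10]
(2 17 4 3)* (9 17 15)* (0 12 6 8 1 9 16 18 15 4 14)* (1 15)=(0 12 6 8 15 16 18 1 9 17 14)(2 4 3)=[12, 9, 4, 2, 3, 5, 8, 7, 15, 17, 10, 11, 6, 13, 0, 16, 18, 14, 1]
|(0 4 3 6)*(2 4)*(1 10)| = 10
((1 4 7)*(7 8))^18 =(1 8)(4 7) =[0, 8, 2, 3, 7, 5, 6, 4, 1]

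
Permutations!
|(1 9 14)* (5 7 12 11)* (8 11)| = |(1 9 14)(5 7 12 8 11)| = 15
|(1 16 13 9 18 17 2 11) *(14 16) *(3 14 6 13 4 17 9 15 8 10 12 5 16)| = 26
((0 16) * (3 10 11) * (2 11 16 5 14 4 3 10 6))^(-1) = (0 16 10 11 2 6 3 4 14 5) = [16, 1, 6, 4, 14, 0, 3, 7, 8, 9, 11, 2, 12, 13, 5, 15, 10]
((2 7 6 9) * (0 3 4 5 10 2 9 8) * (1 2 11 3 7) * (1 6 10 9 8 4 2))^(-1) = (0 8 9 5 4 6 2 3 11 10 7) = [8, 1, 3, 11, 6, 4, 2, 0, 9, 5, 7, 10]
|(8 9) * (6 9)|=|(6 9 8)|=3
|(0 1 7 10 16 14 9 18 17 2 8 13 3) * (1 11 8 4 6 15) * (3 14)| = 17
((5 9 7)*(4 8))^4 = (5 9 7) = [0, 1, 2, 3, 4, 9, 6, 5, 8, 7]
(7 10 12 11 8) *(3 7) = (3 7 10 12 11 8) = [0, 1, 2, 7, 4, 5, 6, 10, 3, 9, 12, 8, 11]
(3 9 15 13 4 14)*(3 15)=(3 9)(4 14 15 13)=[0, 1, 2, 9, 14, 5, 6, 7, 8, 3, 10, 11, 12, 4, 15, 13]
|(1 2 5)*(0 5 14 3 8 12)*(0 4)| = |(0 5 1 2 14 3 8 12 4)| = 9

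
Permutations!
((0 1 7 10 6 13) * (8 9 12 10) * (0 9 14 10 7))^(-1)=(0 1)(6 10 14 8 7 12 9 13)=[1, 0, 2, 3, 4, 5, 10, 12, 7, 13, 14, 11, 9, 6, 8]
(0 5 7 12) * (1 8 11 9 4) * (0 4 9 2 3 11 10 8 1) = (0 5 7 12 4)(2 3 11)(8 10) = [5, 1, 3, 11, 0, 7, 6, 12, 10, 9, 8, 2, 4]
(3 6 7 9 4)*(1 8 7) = (1 8 7 9 4 3 6) = [0, 8, 2, 6, 3, 5, 1, 9, 7, 4]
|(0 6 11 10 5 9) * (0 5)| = 4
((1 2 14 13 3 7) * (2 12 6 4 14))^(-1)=(1 7 3 13 14 4 6 12)=[0, 7, 2, 13, 6, 5, 12, 3, 8, 9, 10, 11, 1, 14, 4]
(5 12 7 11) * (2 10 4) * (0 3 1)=(0 3 1)(2 10 4)(5 12 7 11)=[3, 0, 10, 1, 2, 12, 6, 11, 8, 9, 4, 5, 7]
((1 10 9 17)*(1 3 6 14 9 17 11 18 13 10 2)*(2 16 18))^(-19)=(1 17 11 13 14 16 3 2 10 9 18 6)=[0, 17, 10, 2, 4, 5, 1, 7, 8, 18, 9, 13, 12, 14, 16, 15, 3, 11, 6]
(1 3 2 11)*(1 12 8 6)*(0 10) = (0 10)(1 3 2 11 12 8 6) = [10, 3, 11, 2, 4, 5, 1, 7, 6, 9, 0, 12, 8]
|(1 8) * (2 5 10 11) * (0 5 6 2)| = 4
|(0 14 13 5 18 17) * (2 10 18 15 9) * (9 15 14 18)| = |(0 18 17)(2 10 9)(5 14 13)| = 3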